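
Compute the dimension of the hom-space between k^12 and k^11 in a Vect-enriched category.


In Vect-enriched categories, Hom(k^n, k^m) is the space of m x n matrices.
dim(Hom(k^12, k^11)) = 11 * 12 = 132

132


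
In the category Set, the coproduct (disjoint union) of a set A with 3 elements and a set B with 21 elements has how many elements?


In Set, the coproduct A + B is the disjoint union.
|A + B| = |A| + |B| = 3 + 21 = 24

24


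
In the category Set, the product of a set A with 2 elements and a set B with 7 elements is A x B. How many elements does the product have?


In Set, the product A x B is the Cartesian product.
By the universal property, |A x B| = |A| * |B|.
|A x B| = 2 * 7 = 14

14


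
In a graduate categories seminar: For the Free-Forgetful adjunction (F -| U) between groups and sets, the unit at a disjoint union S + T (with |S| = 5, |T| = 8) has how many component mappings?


The unit eta_X: X -> U(F(X)) of the Free-Forgetful adjunction
maps each element of X to a generator of F(X). For X = S + T (disjoint
union in Set), |S + T| = |S| + |T|.
Total mappings = 5 + 8 = 13.

13


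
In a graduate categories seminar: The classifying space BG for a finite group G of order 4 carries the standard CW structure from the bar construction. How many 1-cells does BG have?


In the bar-construction CW model of BG, the n-cells are indexed by
n-tuples [g_1|...|g_n] of non-identity elements of G (degenerate
simplices with some g_i = e do not contribute cells), so there are
(|G| - 1)^n n-cells.
For dim = 1 with |G| = 4:
cells = (4 - 1)^1 = 3^1 = 3

3


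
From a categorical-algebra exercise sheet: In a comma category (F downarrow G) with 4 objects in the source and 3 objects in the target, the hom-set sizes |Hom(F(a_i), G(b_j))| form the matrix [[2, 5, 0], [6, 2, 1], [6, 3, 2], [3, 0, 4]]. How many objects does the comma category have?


Objects of (F downarrow G) are triples (a, b, h: F(a)->G(b)).
The count equals the sum of all entries in the hom-matrix.
sum(row 0) = 7
sum(row 1) = 9
sum(row 2) = 11
sum(row 3) = 7
Grand total = 34

34


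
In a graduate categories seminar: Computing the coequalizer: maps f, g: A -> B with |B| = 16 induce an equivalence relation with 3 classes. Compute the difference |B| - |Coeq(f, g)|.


The coequalizer Coeq(f, g) = B / ~ has one element per equivalence class.
|B| = 16, |Coeq(f, g)| = 3.
|B| - |Coeq(f, g)| = 16 - 3 = 13.

13


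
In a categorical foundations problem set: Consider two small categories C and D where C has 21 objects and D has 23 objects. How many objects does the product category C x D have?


The product category C x D has objects that are pairs (c, d).
Number of pairs = |Ob(C)| * |Ob(D)| = 21 * 23 = 483

483


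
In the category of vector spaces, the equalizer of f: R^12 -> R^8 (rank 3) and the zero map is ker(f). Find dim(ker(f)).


The equalizer of f and the zero map is ker(f).
By the rank-nullity theorem: dim(ker(f)) = dim(domain) - rank(f).
dim(ker(f)) = 12 - 3 = 9

9


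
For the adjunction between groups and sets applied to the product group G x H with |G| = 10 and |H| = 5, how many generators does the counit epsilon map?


The counit epsilon_K: F(U(K)) -> K of the Free-Forgetful adjunction
maps |K| generators of F(U(K)) into K. For K = G x H (the product group),
|G x H| = |G| * |H|.
Total generators mapped = 10 * 5 = 50.

50


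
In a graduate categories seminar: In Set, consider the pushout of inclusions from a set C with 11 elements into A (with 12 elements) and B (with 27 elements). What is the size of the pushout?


The pushout A +_C B identifies the images of C in A and B.
|A +_C B| = |A| + |B| - |C| (for injections).
= 12 + 27 - 11 = 28

28


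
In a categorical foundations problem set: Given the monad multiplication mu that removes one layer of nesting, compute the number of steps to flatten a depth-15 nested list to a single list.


Each application of mu: T^2 -> T removes one layer of nesting.
Starting at depth 15 (i.e., T^15(X)), we need to reach T(X).
Number of mu applications = 15 - 1 = 14

14


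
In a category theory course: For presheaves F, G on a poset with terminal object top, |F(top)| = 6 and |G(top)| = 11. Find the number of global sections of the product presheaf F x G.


Global sections of a presheaf on a poset with terminal top satisfy
Gamma(H) ~ H(top). Presheaves admit pointwise products, so
(F x G)(top) = F(top) x G(top) (Cartesian product).
|Gamma(F x G)| = |F(top)| * |G(top)| = 6 * 11 = 66.

66


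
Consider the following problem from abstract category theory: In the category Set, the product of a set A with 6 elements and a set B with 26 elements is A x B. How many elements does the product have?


In Set, the product A x B is the Cartesian product.
By the universal property, |A x B| = |A| * |B|.
|A x B| = 6 * 26 = 156

156


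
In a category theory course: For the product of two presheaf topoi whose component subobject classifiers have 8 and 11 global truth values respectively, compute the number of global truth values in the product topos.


In a product of presheaf topoi E_1 x E_2, the subobject classifier
is Omega = Omega_1 x Omega_2 (componentwise), so
|Omega(top)| = |Omega_1(top_1)| * |Omega_2(top_2)|.
= 8 * 11 = 88.

88


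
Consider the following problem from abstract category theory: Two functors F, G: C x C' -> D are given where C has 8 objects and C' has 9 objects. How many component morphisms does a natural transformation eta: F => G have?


A natural transformation eta: F => G assigns one component morphism per
object of the domain category.
The domain is the product category C x C', so
|Ob(C x C')| = |Ob(C)| * |Ob(C')| = 8 * 9 = 72.
Therefore eta has 72 component morphisms.

72


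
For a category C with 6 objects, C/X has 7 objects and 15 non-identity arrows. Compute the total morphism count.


In the slice category C/X, objects are morphisms to X.
Identity morphisms: 7 (one per object of C/X).
Non-identity morphisms: 15.
Total = 7 + 15 = 22

22


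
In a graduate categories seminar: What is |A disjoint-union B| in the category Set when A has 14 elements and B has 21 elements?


In Set, the coproduct A + B is the disjoint union.
|A + B| = |A| + |B| = 14 + 21 = 35

35


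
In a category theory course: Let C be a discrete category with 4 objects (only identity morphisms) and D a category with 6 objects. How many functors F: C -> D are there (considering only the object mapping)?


A functor from a discrete category C to D is determined by
where each object maps. Each of the 4 objects of C can map
to any of the 6 objects of D independently.
Number of functors = 6^4 = 1296

1296


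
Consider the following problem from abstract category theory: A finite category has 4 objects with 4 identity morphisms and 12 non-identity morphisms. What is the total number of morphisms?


Each object has an identity morphism, giving 4 identities.
Adding the 12 non-identity morphisms:
Total = 4 + 12 = 16

16


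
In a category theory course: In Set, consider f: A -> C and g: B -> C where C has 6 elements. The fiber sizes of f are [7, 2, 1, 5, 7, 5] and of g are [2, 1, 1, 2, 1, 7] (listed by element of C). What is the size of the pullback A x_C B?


The pullback A x_C B consists of pairs (a, b) with f(a) = g(b).
For each element c in C, the fiber product has |f^-1(c)| * |g^-1(c)| elements.
Summing over C: 7 * 2 + 2 * 1 + 1 * 1 + 5 * 2 + 7 * 1 + 5 * 7
= 14 + 2 + 1 + 10 + 7 + 35 = 69

69


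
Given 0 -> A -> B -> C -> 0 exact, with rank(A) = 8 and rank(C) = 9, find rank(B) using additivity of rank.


For a short exact sequence 0 -> A -> B -> C -> 0,
rank is additive: rank(B) = rank(A) + rank(C).
rank(B) = 8 + 9 = 17

17


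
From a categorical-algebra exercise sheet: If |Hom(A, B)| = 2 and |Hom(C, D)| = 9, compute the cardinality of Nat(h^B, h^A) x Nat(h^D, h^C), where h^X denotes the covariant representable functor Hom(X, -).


By the Yoneda lemma, Nat(h^B, h^A) is isomorphic to Hom(A, B),
so |Nat(h^B, h^A)| = |Hom(A, B)| and |Nat(h^D, h^C)| = |Hom(C, D)|.
|Hom(A, B)| = 2, |Hom(C, D)| = 9.
|Nat(h^B, h^A) x Nat(h^D, h^C)| = 2 * 9 = 18

18


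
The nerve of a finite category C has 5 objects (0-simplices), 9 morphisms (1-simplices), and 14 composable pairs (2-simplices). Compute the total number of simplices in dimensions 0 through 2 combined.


The 2-skeleton of the nerve N(C) consists of simplices in dimensions 0, 1, 2:
  |N(C)_0| = 5 (objects)
  |N(C)_1| = 9 (morphisms)
  |N(C)_2| = 14 (composable pairs)
Total = 5 + 9 + 14 = 28

28


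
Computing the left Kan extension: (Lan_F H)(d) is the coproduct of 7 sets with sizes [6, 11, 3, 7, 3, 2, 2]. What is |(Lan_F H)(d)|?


Pointwise, the left Kan extension (Lan_F H)(d) is the colimit, indexed
by the comma category (F downarrow d), of H composed with the
projection (F downarrow d) -> C. Here that colimit is given
as a coproduct (disjoint union) of sets, so its cardinality is the
sum of the sizes of the summands.
Coproduct of sets with sizes: 6 + 11 + 3 + 7 + 3 + 2 + 2
= 34

34


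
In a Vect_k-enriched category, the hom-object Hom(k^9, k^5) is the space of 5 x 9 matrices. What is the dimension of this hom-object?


In Vect-enriched categories, Hom(k^n, k^m) is the space of m x n matrices.
dim(Hom(k^9, k^5)) = 5 * 9 = 45

45


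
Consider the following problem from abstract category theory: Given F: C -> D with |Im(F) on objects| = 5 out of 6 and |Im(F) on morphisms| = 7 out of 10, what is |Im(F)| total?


The image of F consists of distinct objects and distinct morphisms.
|Im(F)| on objects = 5
|Im(F)| on morphisms = 7
Total image cardinality = 5 + 7 = 12

12


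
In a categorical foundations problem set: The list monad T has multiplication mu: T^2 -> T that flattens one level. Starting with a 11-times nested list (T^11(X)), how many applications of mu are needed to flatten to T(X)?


Each application of mu: T^2 -> T removes one layer of nesting.
Starting at depth 11 (i.e., T^11(X)), we need to reach T(X).
Number of mu applications = 11 - 1 = 10

10


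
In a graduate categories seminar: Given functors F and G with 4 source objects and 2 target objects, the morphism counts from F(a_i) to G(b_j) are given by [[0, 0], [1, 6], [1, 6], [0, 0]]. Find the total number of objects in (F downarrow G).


Objects of (F downarrow G) are triples (a, b, h: F(a)->G(b)).
The count equals the sum of all entries in the hom-matrix.
sum(row 0) = 0
sum(row 1) = 7
sum(row 2) = 7
sum(row 3) = 0
Grand total = 14

14


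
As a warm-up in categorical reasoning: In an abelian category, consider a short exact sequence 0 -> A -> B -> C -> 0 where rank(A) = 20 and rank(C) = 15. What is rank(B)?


For a short exact sequence 0 -> A -> B -> C -> 0,
rank is additive: rank(B) = rank(A) + rank(C).
rank(B) = 20 + 15 = 35

35


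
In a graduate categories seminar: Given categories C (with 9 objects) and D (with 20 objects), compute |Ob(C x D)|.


The product category C x D has objects that are pairs (c, d).
Number of pairs = |Ob(C)| * |Ob(D)| = 9 * 20 = 180

180


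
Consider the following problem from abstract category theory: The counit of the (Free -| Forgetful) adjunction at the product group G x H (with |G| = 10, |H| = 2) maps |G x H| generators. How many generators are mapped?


The counit epsilon_K: F(U(K)) -> K of the Free-Forgetful adjunction
maps |K| generators of F(U(K)) into K. For K = G x H (the product group),
|G x H| = |G| * |H|.
Total generators mapped = 10 * 2 = 20.

20


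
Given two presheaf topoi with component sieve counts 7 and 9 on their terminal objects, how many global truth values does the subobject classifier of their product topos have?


In a product of presheaf topoi E_1 x E_2, the subobject classifier
is Omega = Omega_1 x Omega_2 (componentwise), so
|Omega(top)| = |Omega_1(top_1)| * |Omega_2(top_2)|.
= 7 * 9 = 63.

63


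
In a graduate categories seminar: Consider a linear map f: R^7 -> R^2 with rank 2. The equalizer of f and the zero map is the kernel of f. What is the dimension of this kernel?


The equalizer of f and the zero map is ker(f).
By the rank-nullity theorem: dim(ker(f)) = dim(domain) - rank(f).
dim(ker(f)) = 7 - 2 = 5

5


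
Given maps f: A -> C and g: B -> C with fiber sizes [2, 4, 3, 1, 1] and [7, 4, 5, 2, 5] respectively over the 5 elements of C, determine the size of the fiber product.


The pullback A x_C B consists of pairs (a, b) with f(a) = g(b).
For each element c in C, the fiber product has |f^-1(c)| * |g^-1(c)| elements.
Summing over C: 2 * 7 + 4 * 4 + 3 * 5 + 1 * 2 + 1 * 5
= 14 + 16 + 15 + 2 + 5 = 52

52


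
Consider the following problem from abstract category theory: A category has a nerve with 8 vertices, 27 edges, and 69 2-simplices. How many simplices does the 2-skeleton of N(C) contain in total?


The 2-skeleton of the nerve N(C) consists of simplices in dimensions 0, 1, 2:
  |N(C)_0| = 8 (objects)
  |N(C)_1| = 27 (morphisms)
  |N(C)_2| = 69 (composable pairs)
Total = 8 + 27 + 69 = 104

104


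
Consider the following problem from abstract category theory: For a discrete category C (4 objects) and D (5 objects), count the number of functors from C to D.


A functor from a discrete category C to D is determined by
where each object maps. Each of the 4 objects of C can map
to any of the 5 objects of D independently.
Number of functors = 5^4 = 625

625


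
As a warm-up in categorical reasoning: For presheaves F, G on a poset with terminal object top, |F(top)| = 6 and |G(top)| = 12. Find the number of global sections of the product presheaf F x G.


Global sections of a presheaf on a poset with terminal top satisfy
Gamma(H) ~ H(top). Presheaves admit pointwise products, so
(F x G)(top) = F(top) x G(top) (Cartesian product).
|Gamma(F x G)| = |F(top)| * |G(top)| = 6 * 12 = 72.

72


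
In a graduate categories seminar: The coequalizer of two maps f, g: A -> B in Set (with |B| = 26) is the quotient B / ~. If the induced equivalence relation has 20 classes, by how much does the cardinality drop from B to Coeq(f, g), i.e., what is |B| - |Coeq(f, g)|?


The coequalizer Coeq(f, g) = B / ~ has one element per equivalence class.
|B| = 26, |Coeq(f, g)| = 20.
|B| - |Coeq(f, g)| = 26 - 20 = 6.

6


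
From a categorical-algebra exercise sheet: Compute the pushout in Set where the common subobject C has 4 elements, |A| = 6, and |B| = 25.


The pushout A +_C B identifies the images of C in A and B.
|A +_C B| = |A| + |B| - |C| (for injections).
= 6 + 25 - 4 = 27

27


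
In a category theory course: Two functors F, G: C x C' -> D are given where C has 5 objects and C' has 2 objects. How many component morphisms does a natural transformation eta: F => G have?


A natural transformation eta: F => G assigns one component morphism per
object of the domain category.
The domain is the product category C x C', so
|Ob(C x C')| = |Ob(C)| * |Ob(C')| = 5 * 2 = 10.
Therefore eta has 10 component morphisms.

10


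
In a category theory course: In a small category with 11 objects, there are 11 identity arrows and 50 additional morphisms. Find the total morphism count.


Each object has an identity morphism, giving 11 identities.
Adding the 50 non-identity morphisms:
Total = 11 + 50 = 61

61


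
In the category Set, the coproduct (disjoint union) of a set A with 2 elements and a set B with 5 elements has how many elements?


In Set, the coproduct A + B is the disjoint union.
|A + B| = |A| + |B| = 2 + 5 = 7

7


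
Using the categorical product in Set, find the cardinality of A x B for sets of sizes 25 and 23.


In Set, the product A x B is the Cartesian product.
By the universal property, |A x B| = |A| * |B|.
|A x B| = 25 * 23 = 575

575


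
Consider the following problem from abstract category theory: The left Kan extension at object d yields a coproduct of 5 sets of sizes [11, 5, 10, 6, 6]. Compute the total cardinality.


Pointwise, the left Kan extension (Lan_F H)(d) is the colimit, indexed
by the comma category (F downarrow d), of H composed with the
projection (F downarrow d) -> C. Here that colimit is given
as a coproduct (disjoint union) of sets, so its cardinality is the
sum of the sizes of the summands.
Coproduct of sets with sizes: 11 + 5 + 10 + 6 + 6
= 38

38


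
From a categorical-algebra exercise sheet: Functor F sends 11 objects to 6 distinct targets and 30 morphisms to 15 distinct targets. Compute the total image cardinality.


The image of F consists of distinct objects and distinct morphisms.
|Im(F)| on objects = 6
|Im(F)| on morphisms = 15
Total image cardinality = 6 + 15 = 21

21


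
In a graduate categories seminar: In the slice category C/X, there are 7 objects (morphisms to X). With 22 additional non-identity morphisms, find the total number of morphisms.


In the slice category C/X, objects are morphisms to X.
Identity morphisms: 7 (one per object of C/X).
Non-identity morphisms: 22.
Total = 7 + 22 = 29

29


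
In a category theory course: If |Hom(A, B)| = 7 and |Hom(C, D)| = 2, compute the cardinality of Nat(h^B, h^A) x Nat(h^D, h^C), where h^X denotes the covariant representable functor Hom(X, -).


By the Yoneda lemma, Nat(h^B, h^A) is isomorphic to Hom(A, B),
so |Nat(h^B, h^A)| = |Hom(A, B)| and |Nat(h^D, h^C)| = |Hom(C, D)|.
|Hom(A, B)| = 7, |Hom(C, D)| = 2.
|Nat(h^B, h^A) x Nat(h^D, h^C)| = 7 * 2 = 14

14


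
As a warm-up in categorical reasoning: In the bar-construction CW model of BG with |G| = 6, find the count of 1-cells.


In the bar-construction CW model of BG, the n-cells are indexed by
n-tuples [g_1|...|g_n] of non-identity elements of G (degenerate
simplices with some g_i = e do not contribute cells), so there are
(|G| - 1)^n n-cells.
For dim = 1 with |G| = 6:
cells = (6 - 1)^1 = 5^1 = 5

5


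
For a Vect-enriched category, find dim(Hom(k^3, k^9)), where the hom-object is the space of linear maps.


In Vect-enriched categories, Hom(k^n, k^m) is the space of m x n matrices.
dim(Hom(k^3, k^9)) = 9 * 3 = 27

27


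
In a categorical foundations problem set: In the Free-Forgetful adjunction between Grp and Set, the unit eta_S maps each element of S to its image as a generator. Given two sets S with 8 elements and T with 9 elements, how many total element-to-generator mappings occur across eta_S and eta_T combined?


The unit eta_X: X -> U(F(X)) of the Free-Forgetful adjunction
maps each element of X to a generator of F(X). For X = S + T (disjoint
union in Set), |S + T| = |S| + |T|.
Total mappings = 8 + 9 = 17.

17


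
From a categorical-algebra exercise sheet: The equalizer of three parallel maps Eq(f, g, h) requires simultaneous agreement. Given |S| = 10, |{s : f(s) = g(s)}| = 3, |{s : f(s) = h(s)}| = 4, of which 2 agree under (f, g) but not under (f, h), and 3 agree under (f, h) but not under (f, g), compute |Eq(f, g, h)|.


Eq(f, g, h) is the triple-agreement set: points in S where all three
maps take the same value. Using inclusion-exclusion on the pairwise data:
Pair (f, g) agrees on 3 points; pair (f, h) on 4 points.
Points agreeing under (f, g) but not (f, h) = 2; under (f, h) but not (f, g) = 3.
Triple-agreement = agreement-in-(f, g) minus points that agree under (f, g) but not (f, h):
|Eq(f, g, h)| = 3 - 2 = 1
(cross-check via (f, h): 4 - 3 = 1.)

1


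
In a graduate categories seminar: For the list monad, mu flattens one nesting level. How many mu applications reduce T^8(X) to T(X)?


Each application of mu: T^2 -> T removes one layer of nesting.
Starting at depth 8 (i.e., T^8(X)), we need to reach T(X).
Number of mu applications = 8 - 1 = 7

7


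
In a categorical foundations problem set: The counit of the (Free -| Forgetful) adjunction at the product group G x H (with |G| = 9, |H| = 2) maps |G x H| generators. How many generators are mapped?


The counit epsilon_K: F(U(K)) -> K of the Free-Forgetful adjunction
maps |K| generators of F(U(K)) into K. For K = G x H (the product group),
|G x H| = |G| * |H|.
Total generators mapped = 9 * 2 = 18.

18


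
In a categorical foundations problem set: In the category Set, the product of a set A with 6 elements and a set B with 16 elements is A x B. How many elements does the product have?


In Set, the product A x B is the Cartesian product.
By the universal property, |A x B| = |A| * |B|.
|A x B| = 6 * 16 = 96

96


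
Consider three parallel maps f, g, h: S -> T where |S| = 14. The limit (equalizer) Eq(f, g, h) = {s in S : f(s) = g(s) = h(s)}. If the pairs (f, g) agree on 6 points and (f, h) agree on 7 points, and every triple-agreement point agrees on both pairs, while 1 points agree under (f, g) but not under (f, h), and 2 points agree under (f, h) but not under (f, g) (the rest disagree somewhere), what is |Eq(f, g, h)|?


Eq(f, g, h) is the triple-agreement set: points in S where all three
maps take the same value. Using inclusion-exclusion on the pairwise data:
Pair (f, g) agrees on 6 points; pair (f, h) on 7 points.
Points agreeing under (f, g) but not (f, h) = 1; under (f, h) but not (f, g) = 2.
Triple-agreement = agreement-in-(f, g) minus points that agree under (f, g) but not (f, h):
|Eq(f, g, h)| = 6 - 1 = 5
(cross-check via (f, h): 7 - 2 = 5.)

5


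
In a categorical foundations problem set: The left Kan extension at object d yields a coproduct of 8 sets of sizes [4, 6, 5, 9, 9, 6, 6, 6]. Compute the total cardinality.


Pointwise, the left Kan extension (Lan_F H)(d) is the colimit, indexed
by the comma category (F downarrow d), of H composed with the
projection (F downarrow d) -> C. Here that colimit is given
as a coproduct (disjoint union) of sets, so its cardinality is the
sum of the sizes of the summands.
Coproduct of sets with sizes: 4 + 6 + 5 + 9 + 9 + 6 + 6 + 6
= 51

51


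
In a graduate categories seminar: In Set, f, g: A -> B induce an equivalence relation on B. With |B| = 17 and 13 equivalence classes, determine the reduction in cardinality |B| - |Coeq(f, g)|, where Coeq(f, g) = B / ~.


The coequalizer Coeq(f, g) = B / ~ has one element per equivalence class.
|B| = 17, |Coeq(f, g)| = 13.
|B| - |Coeq(f, g)| = 17 - 13 = 4.

4


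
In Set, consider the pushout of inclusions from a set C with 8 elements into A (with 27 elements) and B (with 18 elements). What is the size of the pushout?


The pushout A +_C B identifies the images of C in A and B.
|A +_C B| = |A| + |B| - |C| (for injections).
= 27 + 18 - 8 = 37

37


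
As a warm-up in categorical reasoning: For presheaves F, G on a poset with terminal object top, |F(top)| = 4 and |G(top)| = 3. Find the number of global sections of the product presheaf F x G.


Global sections of a presheaf on a poset with terminal top satisfy
Gamma(H) ~ H(top). Presheaves admit pointwise products, so
(F x G)(top) = F(top) x G(top) (Cartesian product).
|Gamma(F x G)| = |F(top)| * |G(top)| = 4 * 3 = 12.

12


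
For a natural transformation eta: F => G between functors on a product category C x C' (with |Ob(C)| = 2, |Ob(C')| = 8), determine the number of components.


A natural transformation eta: F => G assigns one component morphism per
object of the domain category.
The domain is the product category C x C', so
|Ob(C x C')| = |Ob(C)| * |Ob(C')| = 2 * 8 = 16.
Therefore eta has 16 component morphisms.

16


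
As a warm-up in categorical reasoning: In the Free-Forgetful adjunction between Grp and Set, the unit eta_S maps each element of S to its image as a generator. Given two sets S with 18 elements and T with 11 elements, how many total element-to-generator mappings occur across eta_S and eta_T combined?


The unit eta_X: X -> U(F(X)) of the Free-Forgetful adjunction
maps each element of X to a generator of F(X). For X = S + T (disjoint
union in Set), |S + T| = |S| + |T|.
Total mappings = 18 + 11 = 29.

29


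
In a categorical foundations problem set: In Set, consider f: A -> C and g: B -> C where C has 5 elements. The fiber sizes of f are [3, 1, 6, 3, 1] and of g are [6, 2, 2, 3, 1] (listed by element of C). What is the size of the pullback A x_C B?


The pullback A x_C B consists of pairs (a, b) with f(a) = g(b).
For each element c in C, the fiber product has |f^-1(c)| * |g^-1(c)| elements.
Summing over C: 3 * 6 + 1 * 2 + 6 * 2 + 3 * 3 + 1 * 1
= 18 + 2 + 12 + 9 + 1 = 42

42


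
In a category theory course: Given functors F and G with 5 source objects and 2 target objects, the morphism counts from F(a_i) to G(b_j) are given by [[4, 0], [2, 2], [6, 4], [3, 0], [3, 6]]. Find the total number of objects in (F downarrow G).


Objects of (F downarrow G) are triples (a, b, h: F(a)->G(b)).
The count equals the sum of all entries in the hom-matrix.
sum(row 0) = 4
sum(row 1) = 4
sum(row 2) = 10
sum(row 3) = 3
sum(row 4) = 9
Grand total = 30

30


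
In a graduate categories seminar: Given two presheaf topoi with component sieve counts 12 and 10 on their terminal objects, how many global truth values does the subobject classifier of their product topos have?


In a product of presheaf topoi E_1 x E_2, the subobject classifier
is Omega = Omega_1 x Omega_2 (componentwise), so
|Omega(top)| = |Omega_1(top_1)| * |Omega_2(top_2)|.
= 12 * 10 = 120.

120


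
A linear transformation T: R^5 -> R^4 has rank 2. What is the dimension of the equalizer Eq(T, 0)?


The equalizer of f and the zero map is ker(f).
By the rank-nullity theorem: dim(ker(f)) = dim(domain) - rank(f).
dim(ker(f)) = 5 - 2 = 3

3


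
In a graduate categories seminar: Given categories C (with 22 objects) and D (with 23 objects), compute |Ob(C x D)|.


The product category C x D has objects that are pairs (c, d).
Number of pairs = |Ob(C)| * |Ob(D)| = 22 * 23 = 506

506


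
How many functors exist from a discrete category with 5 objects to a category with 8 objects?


A functor from a discrete category C to D is determined by
where each object maps. Each of the 5 objects of C can map
to any of the 8 objects of D independently.
Number of functors = 8^5 = 32768

32768


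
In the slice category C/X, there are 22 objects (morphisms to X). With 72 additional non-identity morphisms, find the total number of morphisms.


In the slice category C/X, objects are morphisms to X.
Identity morphisms: 22 (one per object of C/X).
Non-identity morphisms: 72.
Total = 22 + 72 = 94

94


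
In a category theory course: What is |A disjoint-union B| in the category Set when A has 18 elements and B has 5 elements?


In Set, the coproduct A + B is the disjoint union.
|A + B| = |A| + |B| = 18 + 5 = 23

23


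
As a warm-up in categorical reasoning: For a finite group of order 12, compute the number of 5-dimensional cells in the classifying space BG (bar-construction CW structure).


In the bar-construction CW model of BG, the n-cells are indexed by
n-tuples [g_1|...|g_n] of non-identity elements of G (degenerate
simplices with some g_i = e do not contribute cells), so there are
(|G| - 1)^n n-cells.
For dim = 5 with |G| = 12:
cells = (12 - 1)^5 = 11^5 = 161051

161051


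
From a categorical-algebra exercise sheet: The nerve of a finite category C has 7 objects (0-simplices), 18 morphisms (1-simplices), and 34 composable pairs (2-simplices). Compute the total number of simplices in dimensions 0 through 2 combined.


The 2-skeleton of the nerve N(C) consists of simplices in dimensions 0, 1, 2:
  |N(C)_0| = 7 (objects)
  |N(C)_1| = 18 (morphisms)
  |N(C)_2| = 34 (composable pairs)
Total = 7 + 18 + 34 = 59

59


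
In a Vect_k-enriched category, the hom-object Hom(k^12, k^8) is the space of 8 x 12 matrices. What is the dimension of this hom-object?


In Vect-enriched categories, Hom(k^n, k^m) is the space of m x n matrices.
dim(Hom(k^12, k^8)) = 8 * 12 = 96

96


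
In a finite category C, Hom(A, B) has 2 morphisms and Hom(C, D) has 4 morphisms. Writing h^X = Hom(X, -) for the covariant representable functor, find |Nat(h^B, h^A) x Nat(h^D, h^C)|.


By the Yoneda lemma, Nat(h^B, h^A) is isomorphic to Hom(A, B),
so |Nat(h^B, h^A)| = |Hom(A, B)| and |Nat(h^D, h^C)| = |Hom(C, D)|.
|Hom(A, B)| = 2, |Hom(C, D)| = 4.
|Nat(h^B, h^A) x Nat(h^D, h^C)| = 2 * 4 = 8

8


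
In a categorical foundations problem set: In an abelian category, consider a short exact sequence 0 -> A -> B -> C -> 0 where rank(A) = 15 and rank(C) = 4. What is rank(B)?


For a short exact sequence 0 -> A -> B -> C -> 0,
rank is additive: rank(B) = rank(A) + rank(C).
rank(B) = 15 + 4 = 19

19


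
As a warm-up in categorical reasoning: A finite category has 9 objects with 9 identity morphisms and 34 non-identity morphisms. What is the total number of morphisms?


Each object has an identity morphism, giving 9 identities.
Adding the 34 non-identity morphisms:
Total = 9 + 34 = 43

43


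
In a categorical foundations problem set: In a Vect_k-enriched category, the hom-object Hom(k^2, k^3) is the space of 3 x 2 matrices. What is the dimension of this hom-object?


In Vect-enriched categories, Hom(k^n, k^m) is the space of m x n matrices.
dim(Hom(k^2, k^3)) = 3 * 2 = 6

6


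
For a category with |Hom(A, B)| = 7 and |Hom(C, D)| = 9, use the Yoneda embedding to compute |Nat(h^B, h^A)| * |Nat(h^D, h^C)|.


By the Yoneda lemma, Nat(h^B, h^A) is isomorphic to Hom(A, B),
so |Nat(h^B, h^A)| = |Hom(A, B)| and |Nat(h^D, h^C)| = |Hom(C, D)|.
|Hom(A, B)| = 7, |Hom(C, D)| = 9.
|Nat(h^B, h^A) x Nat(h^D, h^C)| = 7 * 9 = 63

63


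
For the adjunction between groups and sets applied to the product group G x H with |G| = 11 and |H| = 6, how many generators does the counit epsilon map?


The counit epsilon_K: F(U(K)) -> K of the Free-Forgetful adjunction
maps |K| generators of F(U(K)) into K. For K = G x H (the product group),
|G x H| = |G| * |H|.
Total generators mapped = 11 * 6 = 66.

66


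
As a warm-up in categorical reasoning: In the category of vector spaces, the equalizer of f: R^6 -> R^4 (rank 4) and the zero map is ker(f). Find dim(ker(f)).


The equalizer of f and the zero map is ker(f).
By the rank-nullity theorem: dim(ker(f)) = dim(domain) - rank(f).
dim(ker(f)) = 6 - 4 = 2

2


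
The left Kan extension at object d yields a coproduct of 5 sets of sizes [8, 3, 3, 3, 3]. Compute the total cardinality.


Pointwise, the left Kan extension (Lan_F H)(d) is the colimit, indexed
by the comma category (F downarrow d), of H composed with the
projection (F downarrow d) -> C. Here that colimit is given
as a coproduct (disjoint union) of sets, so its cardinality is the
sum of the sizes of the summands.
Coproduct of sets with sizes: 8 + 3 + 3 + 3 + 3
= 20

20


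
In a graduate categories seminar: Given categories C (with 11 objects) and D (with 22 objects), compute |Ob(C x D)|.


The product category C x D has objects that are pairs (c, d).
Number of pairs = |Ob(C)| * |Ob(D)| = 11 * 22 = 242

242


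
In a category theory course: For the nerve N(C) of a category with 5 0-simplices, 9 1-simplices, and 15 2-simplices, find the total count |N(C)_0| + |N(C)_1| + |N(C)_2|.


The 2-skeleton of the nerve N(C) consists of simplices in dimensions 0, 1, 2:
  |N(C)_0| = 5 (objects)
  |N(C)_1| = 9 (morphisms)
  |N(C)_2| = 15 (composable pairs)
Total = 5 + 9 + 15 = 29

29


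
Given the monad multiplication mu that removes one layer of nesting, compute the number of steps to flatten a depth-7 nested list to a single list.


Each application of mu: T^2 -> T removes one layer of nesting.
Starting at depth 7 (i.e., T^7(X)), we need to reach T(X).
Number of mu applications = 7 - 1 = 6

6


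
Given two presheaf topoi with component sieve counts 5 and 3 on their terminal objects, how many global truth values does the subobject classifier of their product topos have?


In a product of presheaf topoi E_1 x E_2, the subobject classifier
is Omega = Omega_1 x Omega_2 (componentwise), so
|Omega(top)| = |Omega_1(top_1)| * |Omega_2(top_2)|.
= 5 * 3 = 15.

15


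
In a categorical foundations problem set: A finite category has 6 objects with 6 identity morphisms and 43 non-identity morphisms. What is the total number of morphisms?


Each object has an identity morphism, giving 6 identities.
Adding the 43 non-identity morphisms:
Total = 6 + 43 = 49

49


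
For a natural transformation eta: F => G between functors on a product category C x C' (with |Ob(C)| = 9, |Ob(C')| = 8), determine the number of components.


A natural transformation eta: F => G assigns one component morphism per
object of the domain category.
The domain is the product category C x C', so
|Ob(C x C')| = |Ob(C)| * |Ob(C')| = 9 * 8 = 72.
Therefore eta has 72 component morphisms.

72


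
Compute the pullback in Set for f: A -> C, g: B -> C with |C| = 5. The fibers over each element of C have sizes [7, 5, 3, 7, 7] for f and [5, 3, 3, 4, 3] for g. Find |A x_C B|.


The pullback A x_C B consists of pairs (a, b) with f(a) = g(b).
For each element c in C, the fiber product has |f^-1(c)| * |g^-1(c)| elements.
Summing over C: 7 * 5 + 5 * 3 + 3 * 3 + 7 * 4 + 7 * 3
= 35 + 15 + 9 + 28 + 21 = 108

108


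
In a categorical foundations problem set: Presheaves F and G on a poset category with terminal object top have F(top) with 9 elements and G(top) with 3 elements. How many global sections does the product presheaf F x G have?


Global sections of a presheaf on a poset with terminal top satisfy
Gamma(H) ~ H(top). Presheaves admit pointwise products, so
(F x G)(top) = F(top) x G(top) (Cartesian product).
|Gamma(F x G)| = |F(top)| * |G(top)| = 9 * 3 = 27.

27


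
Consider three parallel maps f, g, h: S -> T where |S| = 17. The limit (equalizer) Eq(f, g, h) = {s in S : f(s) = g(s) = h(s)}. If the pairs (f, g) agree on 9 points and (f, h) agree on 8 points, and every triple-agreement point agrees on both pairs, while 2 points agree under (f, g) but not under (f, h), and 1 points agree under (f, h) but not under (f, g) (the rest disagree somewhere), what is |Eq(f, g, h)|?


Eq(f, g, h) is the triple-agreement set: points in S where all three
maps take the same value. Using inclusion-exclusion on the pairwise data:
Pair (f, g) agrees on 9 points; pair (f, h) on 8 points.
Points agreeing under (f, g) but not (f, h) = 2; under (f, h) but not (f, g) = 1.
Triple-agreement = agreement-in-(f, g) minus points that agree under (f, g) but not (f, h):
|Eq(f, g, h)| = 9 - 2 = 7
(cross-check via (f, h): 8 - 1 = 7.)

7


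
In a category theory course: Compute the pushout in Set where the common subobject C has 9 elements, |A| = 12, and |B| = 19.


The pushout A +_C B identifies the images of C in A and B.
|A +_C B| = |A| + |B| - |C| (for injections).
= 12 + 19 - 9 = 22

22


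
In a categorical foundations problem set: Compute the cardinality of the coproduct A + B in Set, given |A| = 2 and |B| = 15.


In Set, the coproduct A + B is the disjoint union.
|A + B| = |A| + |B| = 2 + 15 = 17

17


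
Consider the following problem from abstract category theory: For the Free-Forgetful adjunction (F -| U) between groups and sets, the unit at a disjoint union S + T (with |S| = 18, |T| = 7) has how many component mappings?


The unit eta_X: X -> U(F(X)) of the Free-Forgetful adjunction
maps each element of X to a generator of F(X). For X = S + T (disjoint
union in Set), |S + T| = |S| + |T|.
Total mappings = 18 + 7 = 25.

25


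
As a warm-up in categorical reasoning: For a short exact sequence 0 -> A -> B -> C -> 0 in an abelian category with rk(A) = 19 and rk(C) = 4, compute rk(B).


For a short exact sequence 0 -> A -> B -> C -> 0,
rank is additive: rank(B) = rank(A) + rank(C).
rank(B) = 19 + 4 = 23

23


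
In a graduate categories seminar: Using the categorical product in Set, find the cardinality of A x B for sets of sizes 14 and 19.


In Set, the product A x B is the Cartesian product.
By the universal property, |A x B| = |A| * |B|.
|A x B| = 14 * 19 = 266

266


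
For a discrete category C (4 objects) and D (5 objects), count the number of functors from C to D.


A functor from a discrete category C to D is determined by
where each object maps. Each of the 4 objects of C can map
to any of the 5 objects of D independently.
Number of functors = 5^4 = 625

625


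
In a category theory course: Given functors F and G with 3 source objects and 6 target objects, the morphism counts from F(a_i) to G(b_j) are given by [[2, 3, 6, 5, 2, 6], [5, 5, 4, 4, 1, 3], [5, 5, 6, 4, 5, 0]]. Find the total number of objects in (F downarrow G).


Objects of (F downarrow G) are triples (a, b, h: F(a)->G(b)).
The count equals the sum of all entries in the hom-matrix.
sum(row 0) = 24
sum(row 1) = 22
sum(row 2) = 25
Grand total = 71

71


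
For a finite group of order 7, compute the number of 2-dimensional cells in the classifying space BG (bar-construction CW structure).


In the bar-construction CW model of BG, the n-cells are indexed by
n-tuples [g_1|...|g_n] of non-identity elements of G (degenerate
simplices with some g_i = e do not contribute cells), so there are
(|G| - 1)^n n-cells.
For dim = 2 with |G| = 7:
cells = (7 - 1)^2 = 6^2 = 36

36


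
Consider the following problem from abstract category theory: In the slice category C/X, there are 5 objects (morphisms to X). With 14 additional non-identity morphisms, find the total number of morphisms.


In the slice category C/X, objects are morphisms to X.
Identity morphisms: 5 (one per object of C/X).
Non-identity morphisms: 14.
Total = 5 + 14 = 19

19


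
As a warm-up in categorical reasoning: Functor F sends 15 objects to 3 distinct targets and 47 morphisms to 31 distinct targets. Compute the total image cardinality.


The image of F consists of distinct objects and distinct morphisms.
|Im(F)| on objects = 3
|Im(F)| on morphisms = 31
Total image cardinality = 3 + 31 = 34

34


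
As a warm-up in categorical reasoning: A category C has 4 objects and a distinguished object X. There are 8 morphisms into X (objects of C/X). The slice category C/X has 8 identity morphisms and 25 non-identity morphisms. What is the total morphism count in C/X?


In the slice category C/X, objects are morphisms to X.
Identity morphisms: 8 (one per object of C/X).
Non-identity morphisms: 25.
Total = 8 + 25 = 33

33


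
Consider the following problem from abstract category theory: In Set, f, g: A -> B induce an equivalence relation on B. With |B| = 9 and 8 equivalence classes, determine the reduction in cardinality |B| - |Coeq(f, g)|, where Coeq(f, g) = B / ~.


The coequalizer Coeq(f, g) = B / ~ has one element per equivalence class.
|B| = 9, |Coeq(f, g)| = 8.
|B| - |Coeq(f, g)| = 9 - 8 = 1.

1


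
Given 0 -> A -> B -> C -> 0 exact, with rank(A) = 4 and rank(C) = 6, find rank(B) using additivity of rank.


For a short exact sequence 0 -> A -> B -> C -> 0,
rank is additive: rank(B) = rank(A) + rank(C).
rank(B) = 4 + 6 = 10

10


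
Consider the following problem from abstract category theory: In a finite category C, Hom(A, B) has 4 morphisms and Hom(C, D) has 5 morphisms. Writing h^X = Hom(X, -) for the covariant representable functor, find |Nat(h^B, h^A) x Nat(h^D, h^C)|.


By the Yoneda lemma, Nat(h^B, h^A) is isomorphic to Hom(A, B),
so |Nat(h^B, h^A)| = |Hom(A, B)| and |Nat(h^D, h^C)| = |Hom(C, D)|.
|Hom(A, B)| = 4, |Hom(C, D)| = 5.
|Nat(h^B, h^A) x Nat(h^D, h^C)| = 4 * 5 = 20

20


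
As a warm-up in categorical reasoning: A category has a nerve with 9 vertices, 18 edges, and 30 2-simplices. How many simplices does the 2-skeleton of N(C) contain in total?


The 2-skeleton of the nerve N(C) consists of simplices in dimensions 0, 1, 2:
  |N(C)_0| = 9 (objects)
  |N(C)_1| = 18 (morphisms)
  |N(C)_2| = 30 (composable pairs)
Total = 9 + 18 + 30 = 57

57


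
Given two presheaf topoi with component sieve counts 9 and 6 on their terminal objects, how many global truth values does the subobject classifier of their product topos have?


In a product of presheaf topoi E_1 x E_2, the subobject classifier
is Omega = Omega_1 x Omega_2 (componentwise), so
|Omega(top)| = |Omega_1(top_1)| * |Omega_2(top_2)|.
= 9 * 6 = 54.

54


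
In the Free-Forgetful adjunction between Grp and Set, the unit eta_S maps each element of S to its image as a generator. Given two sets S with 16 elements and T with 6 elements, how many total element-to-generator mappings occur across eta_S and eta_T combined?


The unit eta_X: X -> U(F(X)) of the Free-Forgetful adjunction
maps each element of X to a generator of F(X). For X = S + T (disjoint
union in Set), |S + T| = |S| + |T|.
Total mappings = 16 + 6 = 22.

22
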